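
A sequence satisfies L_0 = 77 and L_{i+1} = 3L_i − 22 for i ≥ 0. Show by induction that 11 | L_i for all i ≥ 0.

Base case: L_0 = 77 = 11·7, so 11 | L_0.
Assume 11 | L_j, so L_j = 11t for some integer t.
Then L_{j+1} = 3L_j − 22 = 3·(11t) − 22 = 11(3t − 2), so 11 | L_{j+1}.
Hence 11 | L_i for every i ≥ 0, by induction.

11 | L_i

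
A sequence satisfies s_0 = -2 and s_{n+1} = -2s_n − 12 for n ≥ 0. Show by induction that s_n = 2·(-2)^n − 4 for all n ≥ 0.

Base case: s_0 = -2, and 2·(-2)^0 − 4 = 2 − 4 = -2.
Assume s_j = 2·(-2)^j − 4 for some j ≥ 0.
Then s_{j+1} = -2s_j − 12 = -2·(2·(-2)^j − 4) − 12 = -4·(-2)^j + 8 − 12 = 2·(-2)^{j+1} − 4.
By induction, s_n = 2·(-2)^n − 4 for all n ≥ 0.

s_n = 2·(-2)^n − 4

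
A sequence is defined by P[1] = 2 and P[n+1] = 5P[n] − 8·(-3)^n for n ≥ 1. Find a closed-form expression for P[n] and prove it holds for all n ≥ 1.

Claim: P[n] = 5^n + (-3)^n.

Base case: P[1] = 2, and 5^1 + (-3)^1 = 5 − 3 = 2.
Assume P[j] = 5^j + (-3)^j for some j ≥ 1.
Then P[j+1] = 5P[j] − 8·(-3)^j = 5·(5^j + (-3)^j) − 8·(-3)^j = 5^{j+1} + 5·(-3)^j − 8·(-3)^j = 5^{j+1} − 3·(-3)^j = 5^{j+1} + (-3)^{j+1}.
Hence P[n] = 5^n + (-3)^n for every n ≥ 1, by induction.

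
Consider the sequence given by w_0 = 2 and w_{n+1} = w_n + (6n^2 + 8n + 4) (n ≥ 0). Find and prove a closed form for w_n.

Claim: w_n = 2n^3 + n^2 + n + 2.

Base case: w_0 = 2, and 2·0^3 + 0^2 + 0 + 2 = 2.
Assume w_k = 2k^3 + k^2 + k + 2.
Then w_{k+1} = w_k + (6k^2 + 8k + 4) = (2k^3 + k^2 + k + 2) + (6k^2 + 8k + 4) = 2k^3 + 7k^2 + 9k + 6,
and 2·(k+1)^3 + (k+1)^2 + (k+1) + 2 = 2k^3 + 7k^2 + 9k + 6.
This completes the inductive step, so w_n = 2n^3 + n^2 + n + 2 for all n ≥ 0.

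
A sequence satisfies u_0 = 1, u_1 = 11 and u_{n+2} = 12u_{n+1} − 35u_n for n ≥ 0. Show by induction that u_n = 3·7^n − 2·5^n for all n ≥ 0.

Base cases: u_0 = 1 and 3·7^0 − 2·5^0 = 1; u_1 = 11 and 3·7^1 − 2·5^1 = 11.
Assume u_i = 3·7^i − 2·5^i for all 0 ≤ i ≤ j, where j ≥ 1.
Then u_{j+1} = 12u_j − 35u_{j−1} = 12·(3·7^j − 2·5^j) − 35·(3·7^{j−1} − 2·5^{j−1}) = 3·(12·7 − 35)7^{j−1} − 2·(12·5 − 35)5^{j−1} = 147·7^{j−1} − 50·5^{j−1} = 3·7^{j+1} − 2·5^{j+1}.
This completes the inductive step, so u_n = 3·7^n − 2·5^n for all n ≥ 0.

u_n = 3·7^n − 2·5^n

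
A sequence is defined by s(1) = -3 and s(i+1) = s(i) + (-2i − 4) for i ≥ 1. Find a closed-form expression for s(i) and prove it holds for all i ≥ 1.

Claim: s(i) = -i^2 − 3i + 1.

Base case: s(1) = -3, and -1^2 − 3·1 + 1 = -3.
Assume s(m) = -m^2 − 3m + 1.
Then s(m+1) = s(m) + (-2m − 4) = (-m^2 − 3m + 1) + (-2m − 4) = -m^2 − 5m − 3,
and -(m+1)^2 − 3·(m+1) + 1 = -m^2 − 5m − 3.
Hence s(i) = -i^2 − 3i + 1 for every i ≥ 1, by induction.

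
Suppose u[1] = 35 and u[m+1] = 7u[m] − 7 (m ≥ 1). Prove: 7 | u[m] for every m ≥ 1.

Base case: u[1] = 35 = 7·5, so 7 | u[1].
Assume 7 | u[j], so u[j] = 7t for some integer t.
Then u[j+1] = 7u[j] − 7 = 7·(7t) − 7 = 7(7t − 1), so 7 | u[j+1].
This completes the inductive step, so 7 | u[m] for all m ≥ 1.

7 | u[m]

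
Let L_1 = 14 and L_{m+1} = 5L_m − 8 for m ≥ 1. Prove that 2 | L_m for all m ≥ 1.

Base case: L_1 = 14 = 2·7, so 2 | L_1.
Assume 2 | L_k, so L_k = 2t for some integer t.
Then L_{k+1} = 5L_k − 8 = 5·(2t) − 8 = 2(5t − 4), so 2 | L_{k+1}.
This completes the inductive step, so 2 | L_m for all m ≥ 1.

2 | L_m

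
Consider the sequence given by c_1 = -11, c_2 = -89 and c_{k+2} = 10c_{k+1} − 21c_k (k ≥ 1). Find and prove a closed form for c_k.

Claim: c_k = 3^k − 2·7^k.

Base cases: c_1 = -11 and 3^1 − 2·7^1 = -11; c_2 = -89 and 3^2 − 2·7^2 = -89.
Assume c_i = 3^i − 2·7^i for all 1 ≤ i ≤ j, where j ≥ 2.
Then c_{j+1} = 10c_j − 21c_{j−1} = 10·(3^j − 2·7^j) − 21·(3^{j−1} − 2·7^{j−1}) = (10·3 − 21)3^{j−1} − 2·(10·7 − 21)7^{j−1} = 9·3^{j−1} − 98·7^{j−1} = 3^{j+1} − 2·7^{j+1}.
So the formula holds for j+1, and by strong induction c_k = 3^k − 2·7^k for all k ≥ 1.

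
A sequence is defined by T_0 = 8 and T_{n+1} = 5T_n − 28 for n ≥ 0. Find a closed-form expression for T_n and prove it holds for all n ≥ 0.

Claim: T_n = 5^n + 7.

Base case: T_0 = 8, and 5^0 + 7 = 1 + 7 = 8.
Assume T_r = 5^r + 7 for some r ≥ 0.
Then T_{r+1} = 5T_r − 28 = 5·(5^r + 7) − 28 = 5^{r+1} + 35 − 28 = 5^{r+1} + 7.
Hence T_n = 5^n + 7 for every n ≥ 0, by induction.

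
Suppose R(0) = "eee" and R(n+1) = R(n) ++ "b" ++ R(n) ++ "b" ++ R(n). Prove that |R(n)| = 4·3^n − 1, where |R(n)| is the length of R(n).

Base case: |R(0)| = 3, and 4·3^0 − 1 = 3.
Assume |R(r)| = 4·3^r − 1.
Then |R(r+1)| = 3|R(r)| + 2 = 3(4·3^r − 1) + 2 = 4·3^{r+1} − 3 + 2 = 4·3^{r+1} − 1.
Hence |R(n)| = 4·3^n − 1 for every n ≥ 0, by induction.

|R(n)| = 4·3^n − 1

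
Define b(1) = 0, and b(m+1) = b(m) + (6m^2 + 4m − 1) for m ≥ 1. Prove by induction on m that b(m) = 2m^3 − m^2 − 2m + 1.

Base case: b(1) = 0, and 2·1^3 − 1^2 − 2·1 + 1 = 0.
Assume b(j) = 2j^3 − j^2 − 2j + 1.
Then b(j+1) = b(j) + (6j^2 + 4j − 1) = (2j^3 − j^2 − 2j + 1) + (6j^2 + 4j − 1) = 2j^3 + 5j^2 + 2j,
and 2·(j+1)^3 − (j+1)^2 − 2·(j+1) + 1 = 2j^3 + 5j^2 + 2j.
This completes the inductive step, so b(m) = 2m^3 − m^2 − 2m + 1 for all m ≥ 1.

b(m) = 2m^3 − m^2 − 2m + 1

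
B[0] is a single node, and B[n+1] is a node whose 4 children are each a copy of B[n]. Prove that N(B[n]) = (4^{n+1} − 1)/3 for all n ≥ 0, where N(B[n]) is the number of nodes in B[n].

Base case: N(B[0]) = 1, and (4^{0+1} − 1)/3 = 1.
Assume N(B[m]) = (4^{m+1} − 1)/3.
Then N(B[m+1]) = 1 + 4N(B[m]) = 1 + 4·(4^{m+1} − 1)/3 = 1 + (4^{m+2} − 4)/3 = (3 + 4^{m+2} − 4)/3 = (4^{m+2} − 1)/3.
By induction, N(B[n]) = (4^{n+1} − 1)/3 for all n ≥ 0.

N(B[n]) = (4^{n+1} − 1)/3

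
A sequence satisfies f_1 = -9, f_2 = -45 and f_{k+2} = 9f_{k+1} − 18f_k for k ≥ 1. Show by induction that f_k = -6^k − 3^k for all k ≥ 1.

Base cases: f_1 = -9 and -6^1 − 3^1 = -9; f_2 = -45 and -6^2 − 3^2 = -45.
Assume f_i = -6^i − 3^i for all 1 ≤ i ≤ j, where j ≥ 2.
Then f_{j+1} = 9f_j − 18f_{j−1} = 9·(-6^j − 3^j) − 18·(-6^{j−1} − 3^{j−1}) = -(9·6 − 18)6^{j−1} − (9·3 − 18)3^{j−1} = -36·6^{j−1} − 9·3^{j−1} = -6^{j+1} − 3^{j+1}.
This completes the inductive step, so f_k = -6^k − 3^k for all k ≥ 1.

f_k = -6^k − 3^k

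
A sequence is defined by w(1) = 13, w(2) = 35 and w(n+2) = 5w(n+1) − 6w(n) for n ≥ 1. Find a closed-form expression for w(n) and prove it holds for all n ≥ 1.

Claim: w(n) = 3·3^n + 2·2^n.

Base cases: w(1) = 13 and 3·3^1 + 2·2^1 = 13; w(2) = 35 and 3·3^2 + 2·2^2 = 35.
Assume w(i) = 3·3^i + 2·2^i for all 1 ≤ i ≤ j, where j ≥ 2.
Then w(j+1) = 5w(j) − 6w(j−1) = 5·(3·3^j + 2·2^j) − 6·(3·3^{j−1} + 2·2^{j−1}) = 3·(5·3 − 6)3^{j−1} + 2·(5·2 − 6)2^{j−1} = 27·3^{j−1} + 8·2^{j−1} = 3·3^{j+1} + 2·2^{j+1}.
By strong induction, w(n) = 3·3^n + 2·2^n for all n ≥ 1.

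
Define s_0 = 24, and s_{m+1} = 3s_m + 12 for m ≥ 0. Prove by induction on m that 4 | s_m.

Base case: s_0 = 24 = 4·6, so 4 | s_0.
Assume 4 | s_j, so s_j = 4t for some integer t.
Then s_{j+1} = 3s_j + 12 = 3·(4t) + 12 = 4(3t + 3), so 4 | s_{j+1}.
Hence 4 | s_m for every m ≥ 0, by induction.

4 | s_m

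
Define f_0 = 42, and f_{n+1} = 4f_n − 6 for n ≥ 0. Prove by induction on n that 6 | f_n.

Base case: f_0 = 42 = 6·7, so 6 | f_0.
Assume 6 | f_r, so f_r = 6t for some integer t.
Then f_{r+1} = 4f_r − 6 = 4·(6t) − 6 = 6(4t − 1), so 6 | f_{r+1}.
Hence 6 | f_n for every n ≥ 0, by induction.

6 | f_n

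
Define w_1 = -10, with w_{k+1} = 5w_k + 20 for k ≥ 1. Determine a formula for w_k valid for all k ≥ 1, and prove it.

Claim: w_k = -5^k − 5.

Base case: w_1 = -10, and -5^1 − 5 = -5 − 5 = -10.
Assume w_m = -5^m − 5 for some m ≥ 1.
Then w_{m+1} = 5w_m + 20 = 5·(-5^m − 5) + 20 = -5^{m+1} − 25 + 20 = -5^{m+1} − 5.
This completes the inductive step, so w_k = -5^k − 5 for all k ≥ 1.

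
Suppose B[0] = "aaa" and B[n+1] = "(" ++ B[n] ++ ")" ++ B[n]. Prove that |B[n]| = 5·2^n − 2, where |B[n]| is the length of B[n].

Base case: |B[0]| = 3, and 5·2^0 − 2 = 3.
Assume |B[k]| = 5·2^k − 2.
Then |B[k+1]| = 1 + |B[k]| + 1 + |B[k]| = 2|B[k]| + 2 = 2(5·2^k − 2) + 2 = 5·2^{k+1} − 4 + 2 = 5·2^{k+1} − 2.
By induction, |B[n]| = 5·2^n − 2 for all n ≥ 0.

|B[n]| = 5·2^n − 2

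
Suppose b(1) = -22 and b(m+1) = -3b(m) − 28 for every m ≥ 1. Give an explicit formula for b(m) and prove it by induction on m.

Claim: b(m) = 5·(-3)^m − 7.

Base case: b(1) = -22, and 5·(-3)^1 − 7 = -15 − 7 = -22.
Assume b(k) = 5·(-3)^k − 7 for some k ≥ 1.
Then b(k+1) = -3b(k) − 28 = -3·(5·(-3)^k − 7) − 28 = -15·(-3)^k + 21 − 28 = 5·(-3)^{k+1} − 7.
By induction, b(m) = 5·(-3)^m − 7 for all m ≥ 1.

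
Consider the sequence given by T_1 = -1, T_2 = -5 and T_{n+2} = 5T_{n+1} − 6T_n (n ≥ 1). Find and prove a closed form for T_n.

Claim: T_n = 2^n − 3^n.

Base cases: T_1 = -1 and 2^1 − 3^1 = -1; T_2 = -5 and 2^2 − 3^2 = -5.
Assume T_j = 2^j − 3^j for all 1 ≤ j ≤ k, where k ≥ 2.
Then T_{k+1} = 5T_k − 6T_{k−1} = 5·(2^k − 3^k) − 6·(2^{k−1} − 3^{k−1}) = (5·2 − 6)2^{k−1} − (5·3 − 6)3^{k−1} = 4·2^{k−1} − 9·3^{k−1} = 2^{k+1} − 3^{k+1}.
This completes the inductive step, so T_n = 2^n − 3^n for all n ≥ 1.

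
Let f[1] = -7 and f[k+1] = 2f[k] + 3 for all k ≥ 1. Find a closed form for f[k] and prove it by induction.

Claim: f[k] = -2^{k+1} − 3.

Base case: f[1] = -7, and -2^{1+1} − 3 = -4 − 3 = -7.
Assume f[r] = -2^{r+1} − 3 for some r ≥ 1.
Then f[r+1] = 2f[r] + 3 = 2·(-2^{r+1} − 3) + 3 = -2^{r+2} − 6 + 3 = -2^{r+2} − 3.
So the formula holds for r+1, and by induction f[k] = -2^{k+1} − 3 for all k ≥ 1.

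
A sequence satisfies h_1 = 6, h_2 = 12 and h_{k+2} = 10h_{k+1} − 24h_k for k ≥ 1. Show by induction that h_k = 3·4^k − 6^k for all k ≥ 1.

Base cases: h_1 = 6 and 3·4^1 − 6^1 = 6; h_2 = 12 and 3·4^2 − 6^2 = 12.
Assume h_j = 3·4^j − 6^j for all 1 ≤ j ≤ m, where m ≥ 2.
Then h_{m+1} = 10h_m − 24h_{m−1} = 10·(3·4^m − 6^m) − 24·(3·4^{m−1} − 6^{m−1}) = 3·(10·4 − 24)4^{m−1} − (10·6 − 24)6^{m−1} = 48·4^{m−1} − 36·6^{m−1} = 3·4^{m+1} − 6^{m+1}.
Hence h_k = 3·4^k − 6^k for every k ≥ 1, by strong induction.

h_k = 3·4^k − 6^k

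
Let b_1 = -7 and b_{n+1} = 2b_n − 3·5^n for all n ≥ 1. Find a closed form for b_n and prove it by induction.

Claim: b_n = -2^n − 5^n.

Base case: b_1 = -7, and -2^1 − 5^1 = -2 − 5 = -7.
Assume b_j = -2^j − 5^j for some j ≥ 1.
Then b_{j+1} = 2b_j − 3·5^j = 2·(-2^j − 5^j) − 3·5^j = -2^{j+1} − 2·5^j − 3·5^j = -2^{j+1} − 5·5^j = -2^{j+1} − 5^{j+1}.
Hence b_n = -2^n − 5^n for every n ≥ 1, by induction.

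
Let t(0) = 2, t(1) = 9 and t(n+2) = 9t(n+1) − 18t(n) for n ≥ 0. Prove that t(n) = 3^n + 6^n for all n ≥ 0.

Base cases: t(0) = 2 and 3^0 + 6^0 = 2; t(1) = 9 and 3^1 + 6^1 = 9.
Assume t(i) = 3^i + 6^i for all 0 ≤ i ≤ j, where j ≥ 1.
Then t(j+1) = 9t(j) − 18t(j−1) = 9·(3^j + 6^j) − 18·(3^{j−1} + 6^{j−1}) = (9·3 − 18)3^{j−1} + (9·6 − 18)6^{j−1} = 9·3^{j−1} + 36·6^{j−1} = 3^{j+1} + 6^{j+1}.
By strong induction, t(n) = 3^n + 6^n for all n ≥ 0.

t(n) = 3^n + 6^n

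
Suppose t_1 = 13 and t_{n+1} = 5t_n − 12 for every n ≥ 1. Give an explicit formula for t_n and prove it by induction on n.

Claim: t_n = 2·5^n + 3.

Base case: t_1 = 13, and 2·5^1 + 3 = 10 + 3 = 13.
Assume t_r = 2·5^r + 3 for some r ≥ 1.
Then t_{r+1} = 5t_r − 12 = 5·(2·5^r + 3) − 12 = 10·5^r + 15 − 12 = 2·5^{r+1} + 3.
So the formula holds for r+1, and by induction t_n = 2·5^n + 3 for all n ≥ 1.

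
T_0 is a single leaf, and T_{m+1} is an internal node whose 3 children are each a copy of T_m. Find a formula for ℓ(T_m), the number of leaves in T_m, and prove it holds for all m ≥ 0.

Claim: ℓ(T_m) = 3^m.

Base case: ℓ(T_0) = 1, and 3^0 = 1.
Assume ℓ(T_k) = 3^k.
Then ℓ(T_{k+1}) = 3·ℓ(T_k) = 3·3^k = 3^{k+1}.
By induction, ℓ(T_m) = 3^m for all m ≥ 0.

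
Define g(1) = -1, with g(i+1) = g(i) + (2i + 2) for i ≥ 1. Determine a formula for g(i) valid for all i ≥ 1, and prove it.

Claim: g(i) = i^2 + i − 3.

Base case: g(1) = -1, and 1^2 + 1 − 3 = -1.
Assume g(j) = j^2 + j − 3.
Then g(j+1) = g(j) + (2j + 2) = (j^2 + j − 3) + (2j + 2) = j^2 + 3j − 1,
and (j+1)^2 + (j+1) − 3 = j^2 + 3j − 1.
Hence g(i) = i^2 + i − 3 for every i ≥ 1, by induction.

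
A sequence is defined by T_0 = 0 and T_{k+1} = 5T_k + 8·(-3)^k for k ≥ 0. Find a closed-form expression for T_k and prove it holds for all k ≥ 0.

Claim: T_k = 5^k − (-3)^k.

Base case: T_0 = 0, and 5^0 − (-3)^0 = 1 − 1 = 0.
Assume T_j = 5^j − (-3)^j for some j ≥ 0.
Then T_{j+1} = 5T_j + 8·(-3)^j = 5·(5^j − (-3)^j) + 8·(-3)^j = 5^{j+1} − 5·(-3)^j + 8·(-3)^j = 5^{j+1} + 3·(-3)^j = 5^{j+1} − (-3)^{j+1}.
So the formula holds for j+1, and by induction T_k = 5^k − (-3)^k for all k ≥ 0.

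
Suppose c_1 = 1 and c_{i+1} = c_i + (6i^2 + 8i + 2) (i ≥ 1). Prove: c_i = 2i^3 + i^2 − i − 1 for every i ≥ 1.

Base case: c_1 = 1, and 2·1^3 + 1^2 − 1 − 1 = 1.
Assume c_r = 2r^3 + r^2 − r − 1.
Then c_{r+1} = c_r + (6r^2 + 8r + 2) = (2r^3 + r^2 − r − 1) + (6r^2 + 8r + 2) = 2r^3 + 7r^2 + 7r + 1,
and 2·(r+1)^3 + (r+1)^2 − (r+1) − 1 = 2r^3 + 7r^2 + 7r + 1.
This completes the inductive step, so c_i = 2i^3 + i^2 − i − 1 for all i ≥ 1.

c_i = 2i^3 + i^2 − i − 1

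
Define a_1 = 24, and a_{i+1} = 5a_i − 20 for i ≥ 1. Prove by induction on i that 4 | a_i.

Base case: a_1 = 24 = 4·6, so 4 | a_1.
Assume 4 | a_m, so a_m = 4t for some integer t.
Then a_{m+1} = 5a_m − 20 = 5·(4t) − 20 = 4(5t − 5), so 4 | a_{m+1}.
This completes the inductive step, so 4 | a_i for all i ≥ 1.

4 | a_i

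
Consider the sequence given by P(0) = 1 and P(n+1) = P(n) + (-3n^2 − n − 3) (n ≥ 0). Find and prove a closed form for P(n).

Claim: P(n) = -n^3 + n^2 − 3n + 1.

Base case: P(0) = 1, and -0^3 + 0^2 − 3·0 + 1 = 1.
Assume P(m) = -m^3 + m^2 − 3m + 1.
Then P(m+1) = P(m) + (-3m^2 − m − 3) = (-m^3 + m^2 − 3m + 1) + (-3m^2 − m − 3) = -m^3 − 2m^2 − 4m − 2,
and -(m+1)^3 + (m+1)^2 − 3·(m+1) + 1 = -m^3 − 2m^2 − 4m − 2.
This completes the inductive step, so P(n) = -n^3 + n^2 − 3n + 1 for all n ≥ 0.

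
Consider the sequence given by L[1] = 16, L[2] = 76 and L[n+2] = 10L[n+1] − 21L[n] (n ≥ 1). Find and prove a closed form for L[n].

Claim: L[n] = 3·3^n + 7^n.

Base cases: L[1] = 16 and 3·3^1 + 7^1 = 16; L[2] = 76 and 3·3^2 + 7^2 = 76.
Assume L[j] = 3·3^j + 7^j for all 1 ≤ j ≤ m, where m ≥ 2.
Then L[m+1] = 10L[m] − 21L[m−1] = 10·(3·3^m + 7^m) − 21·(3·3^{m−1} + 7^{m−1}) = 3·(10·3 − 21)3^{m−1} + (10·7 − 21)7^{m−1} = 27·3^{m−1} + 49·7^{m−1} = 3·3^{m+1} + 7^{m+1}.
Hence L[n] = 3·3^n + 7^n for every n ≥ 1, by strong induction.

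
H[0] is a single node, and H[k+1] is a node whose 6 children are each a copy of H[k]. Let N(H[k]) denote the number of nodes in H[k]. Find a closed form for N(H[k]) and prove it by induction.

Claim: N(H[k]) = (6^{k+1} − 1)/5.

Base case: N(H[0]) = 1, and (6^{0+1} − 1)/5 = 1.
Assume N(H[j]) = (6^{j+1} − 1)/5.
Then N(H[j+1]) = 1 + 6N(H[j]) = 1 + 6·(6^{j+1} − 1)/5 = 1 + (6^{j+2} − 6)/5 = (5 + 6^{j+2} − 6)/5 = (6^{j+2} − 1)/5.
By induction, N(H[k]) = (6^{k+1} − 1)/5 for all k ≥ 0.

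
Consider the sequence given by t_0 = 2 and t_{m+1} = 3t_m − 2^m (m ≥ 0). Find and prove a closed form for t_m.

Claim: t_m = 3^m + 2^m.

Base case: t_0 = 2, and 3^0 + 2^0 = 1 + 1 = 2.
Assume t_k = 3^k + 2^k for some k ≥ 0.
Then t_{k+1} = 3t_k − 2^k = 3·(3^k + 2^k) − 2^k = 3^{k+1} + 3·2^k − 2^k = 3^{k+1} + 2·2^k = 3^{k+1} + 2^{k+1}.
So the formula holds for k+1, and by induction t_m = 3^m + 2^m for all m ≥ 0.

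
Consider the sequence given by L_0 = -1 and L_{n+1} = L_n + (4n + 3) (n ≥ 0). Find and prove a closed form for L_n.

Claim: L_n = 2n^2 + n − 1.

Base case: L_0 = -1, and 2·0^2 + 0 − 1 = -1.
Assume L_k = 2k^2 + k − 1.
Then L_{k+1} = L_k + (4k + 3) = (2k^2 + k − 1) + (4k + 3) = 2k^2 + 5k + 2,
and 2·(k+1)^2 + (k+1) − 1 = 2k^2 + 5k + 2.
Hence L_n = 2n^2 + n − 1 for every n ≥ 0, by induction.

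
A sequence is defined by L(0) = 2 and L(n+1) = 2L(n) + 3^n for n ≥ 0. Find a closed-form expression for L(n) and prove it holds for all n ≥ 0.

Claim: L(n) = 2^n + 3^n.

Base case: L(0) = 2, and 2^0 + 3^0 = 1 + 1 = 2.
Assume L(m) = 2^m + 3^m for some m ≥ 0.
Then L(m+1) = 2L(m) + 3^m = 2·(2^m + 3^m) + 3^m = 2^{m+1} + 2·3^m + 3^m = 2^{m+1} + 3·3^m = 2^{m+1} + 3^{m+1}.
By induction, L(n) = 2^n + 3^n for all n ≥ 0.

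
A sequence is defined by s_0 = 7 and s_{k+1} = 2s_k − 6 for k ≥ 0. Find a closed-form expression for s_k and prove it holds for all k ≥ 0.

Claim: s_k = 2^k + 6.

Base case: s_0 = 7, and 2^0 + 6 = 1 + 6 = 7.
Assume s_m = 2^m + 6 for some m ≥ 0.
Then s_{m+1} = 2s_m − 6 = 2·(2^m + 6) − 6 = 2^{m+1} + 12 − 6 = 2^{m+1} + 6.
By induction, s_k = 2^k + 6 for all k ≥ 0.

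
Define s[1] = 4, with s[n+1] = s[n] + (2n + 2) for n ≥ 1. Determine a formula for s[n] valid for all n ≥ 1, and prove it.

Claim: s[n] = n^2 + n + 2.

Base case: s[1] = 4, and 1^2 + 1 + 2 = 4.
Assume s[j] = j^2 + j + 2.
Then s[j+1] = s[j] + (2j + 2) = (j^2 + j + 2) + (2j + 2) = j^2 + 3j + 4,
and (j+1)^2 + (j+1) + 2 = j^2 + 3j + 4.
Hence s[n] = n^2 + n + 2 for every n ≥ 1, by induction.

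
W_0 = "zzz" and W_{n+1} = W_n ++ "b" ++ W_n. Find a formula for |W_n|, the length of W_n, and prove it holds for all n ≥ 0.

Claim: |W_n| = 2^{n+2} − 1.

Base case: |W_0| = 3, and 2^{0+2} − 1 = 3.
Assume |W_r| = 2^{r+2} − 1.
Then |W_{r+1}| = |W_r| + 1 + |W_r| = 2|W_r| + 1 = 2(2^{r+2} − 1) + 1 = 2^{r+3} − 2 + 1 = 2^{r+3} − 1.
So the formula holds for r+1, and by induction |W_n| = 2^{n+2} − 1 for all n ≥ 0.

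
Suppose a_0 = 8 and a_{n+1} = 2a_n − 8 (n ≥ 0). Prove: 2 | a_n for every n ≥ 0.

Base case: a_0 = 8 = 2·4, so 2 | a_0.
Assume 2 | a_r, so a_r = 2t for some integer t.
Then a_{r+1} = 2a_r − 8 = 2·(2t) − 8 = 2(2t − 4), so 2 | a_{r+1}.
This completes the inductive step, so 2 | a_n for all n ≥ 0.

2 | a_n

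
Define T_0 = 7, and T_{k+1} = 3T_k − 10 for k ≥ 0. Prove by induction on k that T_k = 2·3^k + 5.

Base case: T_0 = 7, and 2·3^0 + 5 = 2 + 5 = 7.
Assume T_j = 2·3^j + 5 for some j ≥ 0.
Then T_{j+1} = 3T_j − 10 = 3·(2·3^j + 5) − 10 = 6·3^j + 15 − 10 = 2·3^{j+1} + 5.
Hence T_k = 2·3^k + 5 for every k ≥ 0, by induction.

T_k = 2·3^k + 5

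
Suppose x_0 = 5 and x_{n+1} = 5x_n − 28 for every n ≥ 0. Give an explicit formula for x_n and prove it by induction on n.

Claim: x_n = -2·5^n + 7.

Base case: x_0 = 5, and -2·5^0 + 7 = -2 + 7 = 5.
Assume x_k = -2·5^k + 7 for some k ≥ 0.
Then x_{k+1} = 5x_k − 28 = 5·(-2·5^k + 7) − 28 = -10·5^k + 35 − 28 = -2·5^{k+1} + 7.
By induction, x_n = -2·5^n + 7 for all n ≥ 0.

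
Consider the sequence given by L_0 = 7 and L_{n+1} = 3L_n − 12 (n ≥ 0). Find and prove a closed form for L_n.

Claim: L_n = 3^n + 6.

Base case: L_0 = 7, and 3^0 + 6 = 1 + 6 = 7.
Assume L_k = 3^k + 6 for some k ≥ 0.
Then L_{k+1} = 3L_k − 12 = 3·(3^k + 6) − 12 = 3^{k+1} + 18 − 12 = 3^{k+1} + 6.
By induction, L_n = 3^n + 6 for all n ≥ 0.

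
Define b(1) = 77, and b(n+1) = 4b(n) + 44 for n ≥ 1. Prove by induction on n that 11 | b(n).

Base case: b(1) = 77 = 11·7, so 11 | b(1).
Assume 11 | b(r), so b(r) = 11t for some integer t.
Then b(r+1) = 4b(r) + 44 = 4·(11t) + 44 = 11(4t + 4), so 11 | b(r+1).
So the property holds for r+1, and by induction 11 | b(n) for all n ≥ 1.

11 | b(n)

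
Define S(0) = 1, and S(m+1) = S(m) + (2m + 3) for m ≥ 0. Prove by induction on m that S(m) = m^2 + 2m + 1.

Base case: S(0) = 1, and 0^2 + 2·0 + 1 = 1.
Assume S(j) = j^2 + 2j + 1.
Then S(j+1) = S(j) + (2j + 3) = (j^2 + 2j + 1) + (2j + 3) = j^2 + 4j + 4,
and (j+1)^2 + 2·(j+1) + 1 = j^2 + 4j + 4.
This completes the inductive step, so S(m) = m^2 + 2m + 1 for all m ≥ 0.

S(m) = m^2 + 2m + 1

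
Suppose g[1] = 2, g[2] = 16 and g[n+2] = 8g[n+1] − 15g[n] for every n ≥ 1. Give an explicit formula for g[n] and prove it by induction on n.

Claim: g[n] = 5^n − 3^n.

Base cases: g[1] = 2 and 5^1 − 3^1 = 2; g[2] = 16 and 5^2 − 3^2 = 16.
Assume g[j] = 5^j − 3^j for all 1 ≤ j ≤ k, where k ≥ 2.
Then g[k+1] = 8g[k] − 15g[k−1] = 8·(5^k − 3^k) − 15·(5^{k−1} − 3^{k−1}) = (8·5 − 15)5^{k−1} − (8·3 − 15)3^{k−1} = 25·5^{k−1} − 9·3^{k−1} = 5^{k+1} − 3^{k+1}.
So the formula holds for k+1, and by strong induction g[n] = 5^n − 3^n for all n ≥ 1.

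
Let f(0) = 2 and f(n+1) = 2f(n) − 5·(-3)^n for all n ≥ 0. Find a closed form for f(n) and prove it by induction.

Claim: f(n) = 2^n + (-3)^n.

Base case: f(0) = 2, and 2^0 + (-3)^0 = 1 + 1 = 2.
Assume f(m) = 2^m + (-3)^m for some m ≥ 0.
Then f(m+1) = 2f(m) − 5·(-3)^m = 2·(2^m + (-3)^m) − 5·(-3)^m = 2^{m+1} + 2·(-3)^m − 5·(-3)^m = 2^{m+1} − 3·(-3)^m = 2^{m+1} + (-3)^{m+1}.
So the formula holds for m+1, and by induction f(n) = 2^n + (-3)^n for all n ≥ 0.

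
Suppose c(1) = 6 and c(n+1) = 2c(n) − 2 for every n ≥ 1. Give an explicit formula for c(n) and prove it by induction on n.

Claim: c(n) = 2^{n+1} + 2.

Base case: c(1) = 6, and 2^{1+1} + 2 = 4 + 2 = 6.
Assume c(k) = 2^{k+1} + 2 for some k ≥ 1.
Then c(k+1) = 2c(k) − 2 = 2·(2^{k+1} + 2) − 2 = 2^{k+2} + 4 − 2 = 2^{k+2} + 2.
Hence c(n) = 2^{n+1} + 2 for every n ≥ 1, by induction.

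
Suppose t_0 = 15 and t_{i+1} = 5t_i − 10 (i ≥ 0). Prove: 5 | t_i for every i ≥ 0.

Base case: t_0 = 15 = 5·3, so 5 | t_0.
Assume 5 | t_r, so t_r = 5s for some integer s.
Then t_{r+1} = 5t_r − 10 = 5·(5s) − 10 = 5(5s − 2), so 5 | t_{r+1}.
So the property holds for r+1, and by induction 5 | t_i for all i ≥ 0.

5 | t_i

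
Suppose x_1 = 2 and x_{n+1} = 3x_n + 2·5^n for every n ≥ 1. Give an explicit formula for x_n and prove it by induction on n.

Claim: x_n = -3^n + 5^n.

Base case: x_1 = 2, and -3^1 + 5^1 = -3 + 5 = 2.
Assume x_r = -3^r + 5^r for some r ≥ 1.
Then x_{r+1} = 3x_r + 2·5^r = 3·(-3^r + 5^r) + 2·5^r = -3^{r+1} + 3·5^r + 2·5^r = -3^{r+1} + 5·5^r = -3^{r+1} + 5^{r+1}.
So the formula holds for r+1, and by induction x_n = -3^n + 5^n for all n ≥ 1.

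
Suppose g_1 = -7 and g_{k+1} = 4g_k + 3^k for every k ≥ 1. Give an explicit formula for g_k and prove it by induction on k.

Claim: g_k = -4^k − 3^k.

Base case: g_1 = -7, and -4^1 − 3^1 = -4 − 3 = -7.
Assume g_j = -4^j − 3^j for some j ≥ 1.
Then g_{j+1} = 4g_j + 3^j = 4·(-4^j − 3^j) + 3^j = -4^{j+1} − 4·3^j + 3^j = -4^{j+1} − 3·3^j = -4^{j+1} − 3^{j+1}.
This completes the inductive step, so g_k = -4^k − 3^k for all k ≥ 1.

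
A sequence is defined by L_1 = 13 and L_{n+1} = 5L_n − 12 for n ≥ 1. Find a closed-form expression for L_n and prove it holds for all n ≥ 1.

Claim: L_n = 2·5^n + 3.

Base case: L_1 = 13, and 2·5^1 + 3 = 10 + 3 = 13.
Assume L_r = 2·5^r + 3 for some r ≥ 1.
Then L_{r+1} = 5L_r − 12 = 5·(2·5^r + 3) − 12 = 10·5^r + 15 − 12 = 2·5^{r+1} + 3.
So the formula holds for r+1, and by induction L_n = 2·5^n + 3 for all n ≥ 1.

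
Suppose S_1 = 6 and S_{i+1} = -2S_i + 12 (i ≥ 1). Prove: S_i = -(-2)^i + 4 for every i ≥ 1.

Base case: S_1 = 6, and -(-2)^1 + 4 = 2 + 4 = 6.
Assume S_m = -(-2)^m + 4 for some m ≥ 1.
Then S_{m+1} = -2S_m + 12 = -2·(-(-2)^m + 4) + 12 = 2·(-2)^m − 8 + 12 = -(-2)^{m+1} + 4.
This completes the inductive step, so S_i = -(-2)^i + 4 for all i ≥ 1.

S_i = -(-2)^i + 4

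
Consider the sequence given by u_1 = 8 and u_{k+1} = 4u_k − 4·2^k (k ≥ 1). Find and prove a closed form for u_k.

Claim: u_k = 4^k + 2·2^k.

Base case: u_1 = 8, and 4^1 + 2·2^1 = 4 + 4 = 8.
Assume u_r = 4^r + 2·2^r for some r ≥ 1.
Then u_{r+1} = 4u_r − 4·2^r = 4·(4^r + 2·2^r) − 4·2^r = 4^{r+1} + 8·2^r − 4·2^r = 4^{r+1} + 4·2^r = 4^{r+1} + 2·2^{r+1}.
By induction, u_k = 4^k + 2·2^k for all k ≥ 1.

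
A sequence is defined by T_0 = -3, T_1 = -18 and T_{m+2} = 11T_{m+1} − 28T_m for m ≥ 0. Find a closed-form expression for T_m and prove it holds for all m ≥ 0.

Claim: T_m = -4^m − 2·7^m.

Base cases: T_0 = -3 and -4^0 − 2·7^0 = -3; T_1 = -18 and -4^1 − 2·7^1 = -18.
Assume T_j = -4^j − 2·7^j for all 0 ≤ j ≤ k, where k ≥ 1.
Then T_{k+1} = 11T_k − 28T_{k−1} = 11·(-4^k − 2·7^k) − 28·(-4^{k−1} − 2·7^{k−1}) = -(11·4 − 28)4^{k−1} − 2·(11·7 − 28)7^{k−1} = -16·4^{k−1} − 98·7^{k−1} = -4^{k+1} − 2·7^{k+1}.
Hence T_m = -4^m − 2·7^m for every m ≥ 0, by strong induction.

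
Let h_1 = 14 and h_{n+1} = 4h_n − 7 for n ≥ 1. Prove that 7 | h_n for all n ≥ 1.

Base case: h_1 = 14 = 7·2, so 7 | h_1.
Assume 7 | h_m, so h_m = 7t for some integer t.
Then h_{m+1} = 4h_m − 7 = 4·(7t) − 7 = 7(4t − 1), so 7 | h_{m+1}.
Hence 7 | h_n for every n ≥ 1, by induction.

7 | h_n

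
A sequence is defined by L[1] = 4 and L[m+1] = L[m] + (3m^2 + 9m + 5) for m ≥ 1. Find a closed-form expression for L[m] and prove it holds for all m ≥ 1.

Claim: L[m] = m^3 + 3m^2 + m − 1.

Base case: L[1] = 4, and 1^3 + 3·1^2 + 1 − 1 = 4.
Assume L[k] = k^3 + 3k^2 + k − 1.
Then L[k+1] = L[k] + (3k^2 + 9k + 5) = (k^3 + 3k^2 + k − 1) + (3k^2 + 9k + 5) = k^3 + 6k^2 + 10k + 4,
and (k+1)^3 + 3·(k+1)^2 + (k+1) − 1 = k^3 + 6k^2 + 10k + 4.
By induction, L[m] = m^3 + 3m^2 + m − 1 for all m ≥ 1.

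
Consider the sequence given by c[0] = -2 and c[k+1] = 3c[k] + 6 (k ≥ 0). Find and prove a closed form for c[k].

Claim: c[k] = 3^k − 3.

Base case: c[0] = -2, and 3^0 − 3 = 1 − 3 = -2.
Assume c[j] = 3^j − 3 for some j ≥ 0.
Then c[j+1] = 3c[j] + 6 = 3·(3^j − 3) + 6 = 3^{j+1} − 9 + 6 = 3^{j+1} − 3.
By induction, c[k] = 3^k − 3 for all k ≥ 0.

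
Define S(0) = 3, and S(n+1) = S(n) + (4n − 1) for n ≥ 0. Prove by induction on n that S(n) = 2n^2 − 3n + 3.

Base case: S(0) = 3, and 2·0^2 − 3·0 + 3 = 3.
Assume S(j) = 2j^2 − 3j + 3.
Then S(j+1) = S(j) + (4j − 1) = (2j^2 − 3j + 3) + (4j − 1) = 2j^2 + j + 2,
and 2·(j+1)^2 − 3·(j+1) + 3 = 2j^2 + j + 2.
By induction, S(n) = 2n^2 − 3n + 3 for all n ≥ 0.

S(n) = 2n^2 − 3n + 3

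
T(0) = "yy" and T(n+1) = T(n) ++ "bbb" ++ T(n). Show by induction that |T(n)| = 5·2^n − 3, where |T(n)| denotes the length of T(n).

Base case: |T(0)| = 2, and 5·2^0 − 3 = 2.
Assume |T(k)| = 5·2^k − 3.
Then |T(k+1)| = |T(k)| + 3 + |T(k)| = 2|T(k)| + 3 = 2(5·2^k − 3) + 3 = 5·2^{k+1} − 6 + 3 = 5·2^{k+1} − 3.
This completes the inductive step, so |T(n)| = 5·2^n − 3 for all n ≥ 0.

|T(n)| = 5·2^n − 3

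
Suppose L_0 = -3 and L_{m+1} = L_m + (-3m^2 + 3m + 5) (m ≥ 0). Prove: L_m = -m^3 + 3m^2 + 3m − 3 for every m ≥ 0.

Base case: L_0 = -3, and -0^3 + 3·0^2 + 3·0 − 3 = -3.
Assume L_r = -r^3 + 3r^2 + 3r − 3.
Then L_{r+1} = L_r + (-3r^2 + 3r + 5) = (-r^3 + 3r^2 + 3r − 3) + (-3r^2 + 3r + 5) = -r^3 + 6r + 2,
and -(r+1)^3 + 3·(r+1)^2 + 3·(r+1) − 3 = -r^3 + 6r + 2.
This completes the inductive step, so L_m = -m^3 + 3m^2 + 3m − 3 for all m ≥ 0.

L_m = -m^3 + 3m^2 + 3m − 3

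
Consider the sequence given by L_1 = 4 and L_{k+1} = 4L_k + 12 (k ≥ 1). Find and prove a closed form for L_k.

Claim: L_k = 2·4^k − 4.

Base case: L_1 = 4, and 2·4^1 − 4 = 8 − 4 = 4.
Assume L_m = 2·4^m − 4 for some m ≥ 1.
Then L_{m+1} = 4L_m + 12 = 4·(2·4^m − 4) + 12 = 8·4^m − 16 + 12 = 2·4^{m+1} − 4.
So the formula holds for m+1, and by induction L_k = 2·4^k − 4 for all k ≥ 1.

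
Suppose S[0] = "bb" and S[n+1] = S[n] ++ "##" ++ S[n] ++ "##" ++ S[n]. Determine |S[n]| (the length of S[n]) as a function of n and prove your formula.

Claim: |S[n]| = 4·3^n − 2.

Base case: |S[0]| = 2, and 4·3^0 − 2 = 2.
Assume |S[j]| = 4·3^j − 2.
Then |S[j+1]| = 3|S[j]| + 4 = 3(4·3^j − 2) + 4 = 4·3^{j+1} − 6 + 4 = 4·3^{j+1} − 2.
This completes the inductive step, so |S[n]| = 4·3^n − 2 for all n ≥ 0.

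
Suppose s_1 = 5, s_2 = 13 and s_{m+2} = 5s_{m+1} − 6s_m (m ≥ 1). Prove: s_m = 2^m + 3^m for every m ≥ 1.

Base cases: s_1 = 5 and 2^1 + 3^1 = 5; s_2 = 13 and 2^2 + 3^2 = 13.
Assume s_j = 2^j + 3^j for all 1 ≤ j ≤ r, where r ≥ 2.
Then s_{r+1} = 5s_r − 6s_{r−1} = 5·(2^r + 3^r) − 6·(2^{r−1} + 3^{r−1}) = (5·2 − 6)2^{r−1} + (5·3 − 6)3^{r−1} = 4·2^{r−1} + 9·3^{r−1} = 2^{r+1} + 3^{r+1}.
This completes the inductive step, so s_m = 2^m + 3^m for all m ≥ 1.

s_m = 2^m + 3^m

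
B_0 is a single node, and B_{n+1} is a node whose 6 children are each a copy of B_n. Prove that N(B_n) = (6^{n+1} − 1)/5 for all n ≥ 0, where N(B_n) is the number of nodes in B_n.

Base case: N(B_0) = 1, and (6^{0+1} − 1)/5 = 1.
Assume N(B_k) = (6^{k+1} − 1)/5.
Then N(B_{k+1}) = 1 + 6N(B_k) = 1 + 6·(6^{k+1} − 1)/5 = 1 + (6^{k+2} − 6)/5 = (5 + 6^{k+2} − 6)/5 = (6^{k+2} − 1)/5.
Hence N(B_n) = (6^{n+1} − 1)/5 for every n ≥ 0, by induction.

N(B_n) = (6^{n+1} − 1)/5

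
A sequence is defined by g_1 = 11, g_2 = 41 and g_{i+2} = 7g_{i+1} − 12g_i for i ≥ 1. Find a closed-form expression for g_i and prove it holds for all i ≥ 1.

Claim: g_i = 3^i + 2·4^i.

Base cases: g_1 = 11 and 3^1 + 2·4^1 = 11; g_2 = 41 and 3^2 + 2·4^2 = 41.
Assume g_j = 3^j + 2·4^j for all 1 ≤ j ≤ r, where r ≥ 2.
Then g_{r+1} = 7g_r − 12g_{r−1} = 7·(3^r + 2·4^r) − 12·(3^{r−1} + 2·4^{r−1}) = (7·3 − 12)3^{r−1} + 2·(7·4 − 12)4^{r−1} = 9·3^{r−1} + 32·4^{r−1} = 3^{r+1} + 2·4^{r+1}.
This completes the inductive step, so g_i = 3^i + 2·4^i for all i ≥ 1.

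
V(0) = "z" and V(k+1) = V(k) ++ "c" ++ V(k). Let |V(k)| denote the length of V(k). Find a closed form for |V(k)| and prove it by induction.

Claim: |V(k)| = 2^{k+1} − 1.

Base case: |V(0)| = 1, and 2^{0+1} − 1 = 1.
Assume |V(m)| = 2^{m+1} − 1.
Then |V(m+1)| = |V(m)| + 1 + |V(m)| = 2|V(m)| + 1 = 2(2^{m+1} − 1) + 1 = 2^{m+2} − 2 + 1 = 2^{m+2} − 1.
So the formula holds for m+1, and by induction |V(k)| = 2^{k+1} − 1 for all k ≥ 0.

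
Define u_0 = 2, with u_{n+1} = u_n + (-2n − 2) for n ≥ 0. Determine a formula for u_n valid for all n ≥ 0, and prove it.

Claim: u_n = -n^2 − n + 2.

Base case: u_0 = 2, and -0^2 − 0 + 2 = 2.
Assume u_j = -j^2 − j + 2.
Then u_{j+1} = u_j + (-2j − 2) = (-j^2 − j + 2) + (-2j − 2) = -j^2 − 3j,
and -(j+1)^2 − (j+1) + 2 = -j^2 − 3j.
Hence u_n = -n^2 − n + 2 for every n ≥ 0, by induction.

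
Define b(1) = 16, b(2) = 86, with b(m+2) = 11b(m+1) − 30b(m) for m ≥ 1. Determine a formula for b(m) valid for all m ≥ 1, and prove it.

Claim: b(m) = 6^m + 2·5^m.

Base cases: b(1) = 16 and 6^1 + 2·5^1 = 16; b(2) = 86 and 6^2 + 2·5^2 = 86.
Assume b(i) = 6^i + 2·5^i for all 1 ≤ i ≤ j, where j ≥ 2.
Then b(j+1) = 11b(j) − 30b(j−1) = 11·(6^j + 2·5^j) − 30·(6^{j−1} + 2·5^{j−1}) = (11·6 − 30)6^{j−1} + 2·(11·5 − 30)5^{j−1} = 36·6^{j−1} + 50·5^{j−1} = 6^{j+1} + 2·5^{j+1}.
This completes the inductive step, so b(m) = 6^m + 2·5^m for all m ≥ 1.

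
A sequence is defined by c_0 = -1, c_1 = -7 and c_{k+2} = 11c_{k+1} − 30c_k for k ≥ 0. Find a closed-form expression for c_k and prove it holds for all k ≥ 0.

Claim: c_k = 5^k − 2·6^k.

Base cases: c_0 = -1 and 5^0 − 2·6^0 = -1; c_1 = -7 and 5^1 − 2·6^1 = -7.
Assume c_j = 5^j − 2·6^j for all 0 ≤ j ≤ m, where m ≥ 1.
Then c_{m+1} = 11c_m − 30c_{m−1} = 11·(5^m − 2·6^m) − 30·(5^{m−1} − 2·6^{m−1}) = (11·5 − 30)5^{m−1} − 2·(11·6 − 30)6^{m−1} = 25·5^{m−1} − 72·6^{m−1} = 5^{m+1} − 2·6^{m+1}.
By strong induction, c_k = 5^k − 2·6^k for all k ≥ 0.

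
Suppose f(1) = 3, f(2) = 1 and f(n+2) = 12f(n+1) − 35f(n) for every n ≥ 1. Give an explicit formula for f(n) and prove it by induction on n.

Claim: f(n) = -7^n + 2·5^n.

Base cases: f(1) = 3 and -7^1 + 2·5^1 = 3; f(2) = 1 and -7^2 + 2·5^2 = 1.
Assume f(j) = -7^j + 2·5^j for all 1 ≤ j ≤ r, where r ≥ 2.
Then f(r+1) = 12f(r) − 35f(r−1) = 12·(-7^r + 2·5^r) − 35·(-7^{r−1} + 2·5^{r−1}) = -(12·7 − 35)7^{r−1} + 2·(12·5 − 35)5^{r−1} = -49·7^{r−1} + 50·5^{r−1} = -7^{r+1} + 2·5^{r+1}.
So the formula holds for r+1, and by strong induction f(n) = -7^n + 2·5^n for all n ≥ 1.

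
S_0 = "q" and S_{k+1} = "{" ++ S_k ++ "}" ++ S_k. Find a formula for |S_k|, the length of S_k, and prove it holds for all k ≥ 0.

Claim: |S_k| = 3·2^k − 2.

Base case: |S_0| = 1, and 3·2^0 − 2 = 1.
Assume |S_m| = 3·2^m − 2.
Then |S_{m+1}| = 1 + |S_m| + 1 + |S_m| = 2|S_m| + 2 = 2(3·2^m − 2) + 2 = 3·2^{m+1} − 4 + 2 = 3·2^{m+1} − 2.
So the formula holds for m+1, and by induction |S_k| = 3·2^k − 2 for all k ≥ 0.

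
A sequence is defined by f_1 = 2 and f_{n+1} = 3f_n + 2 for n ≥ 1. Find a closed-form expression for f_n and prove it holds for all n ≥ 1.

Claim: f_n = 3^n − 1.

Base case: f_1 = 2, and 3^1 − 1 = 3 − 1 = 2.
Assume f_r = 3^r − 1 for some r ≥ 1.
Then f_{r+1} = 3f_r + 2 = 3·(3^r − 1) + 2 = 3^{r+1} − 3 + 2 = 3^{r+1} − 1.
Hence f_n = 3^n − 1 for every n ≥ 1, by induction.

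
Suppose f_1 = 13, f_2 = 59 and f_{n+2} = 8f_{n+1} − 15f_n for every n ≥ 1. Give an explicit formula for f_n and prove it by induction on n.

Claim: f_n = 2·5^n + 3^n.

Base cases: f_1 = 13 and 2·5^1 + 3^1 = 13; f_2 = 59 and 2·5^2 + 3^2 = 59.
Assume f_j = 2·5^j + 3^j for all 1 ≤ j ≤ k, where k ≥ 2.
Then f_{k+1} = 8f_k − 15f_{k−1} = 8·(2·5^k + 3^k) − 15·(2·5^{k−1} + 3^{k−1}) = 2·(8·5 − 15)5^{k−1} + (8·3 − 15)3^{k−1} = 50·5^{k−1} + 9·3^{k−1} = 2·5^{k+1} + 3^{k+1}.
Hence f_n = 2·5^n + 3^n for every n ≥ 1, by strong induction.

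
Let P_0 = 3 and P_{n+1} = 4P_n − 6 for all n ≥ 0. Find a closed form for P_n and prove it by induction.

Claim: P_n = 4^n + 2.

Base case: P_0 = 3, and 4^0 + 2 = 1 + 2 = 3.
Assume P_k = 4^k + 2 for some k ≥ 0.
Then P_{k+1} = 4P_k − 6 = 4·(4^k + 2) − 6 = 4^{k+1} + 8 − 6 = 4^{k+1} + 2.
Hence P_n = 4^n + 2 for every n ≥ 0, by induction.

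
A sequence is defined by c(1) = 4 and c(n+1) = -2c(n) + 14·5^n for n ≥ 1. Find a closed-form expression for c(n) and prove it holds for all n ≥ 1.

Claim: c(n) = 3·(-2)^n + 2·5^n.

Base case: c(1) = 4, and 3·(-2)^1 + 2·5^1 = -6 + 10 = 4.
Assume c(k) = 3·(-2)^k + 2·5^k for some k ≥ 1.
Then c(k+1) = -2c(k) + 14·5^k = -2·(3·(-2)^k + 2·5^k) + 14·5^k = 3·(-2)^{k+1} − 4·5^k + 14·5^k = 3·(-2)^{k+1} + 10·5^k = 3·(-2)^{k+1} + 2·5^{k+1}.
So the formula holds for k+1, and by induction c(n) = 3·(-2)^n + 2·5^n for all n ≥ 1.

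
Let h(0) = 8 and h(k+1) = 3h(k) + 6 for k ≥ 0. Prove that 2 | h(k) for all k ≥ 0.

Base case: h(0) = 8 = 2·4, so 2 | h(0).
Assume 2 | h(r), so h(r) = 2t for some integer t.
Then h(r+1) = 3h(r) + 6 = 3·(2t) + 6 = 2(3t + 3), so 2 | h(r+1).
This completes the inductive step, so 2 | h(k) for all k ≥ 0.

2 | h(k)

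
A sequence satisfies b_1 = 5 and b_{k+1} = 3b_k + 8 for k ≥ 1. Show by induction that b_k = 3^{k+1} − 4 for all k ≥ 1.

Base case: b_1 = 5, and 3^{1+1} − 4 = 9 − 4 = 5.
Assume b_j = 3^{j+1} − 4 for some j ≥ 1.
Then b_{j+1} = 3b_j + 8 = 3·(3^{j+1} − 4) + 8 = 3^{j+2} − 12 + 8 = 3^{j+2} − 4.
So the formula holds for j+1, and by induction b_k = 3^{k+1} − 4 for all k ≥ 1.

b_k = 3^{k+1} − 4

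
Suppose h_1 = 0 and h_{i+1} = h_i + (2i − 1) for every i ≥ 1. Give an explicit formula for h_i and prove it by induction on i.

Claim: h_i = i^2 − 2i + 1.

Base case: h_1 = 0, and 1^2 − 2·1 + 1 = 0.
Assume h_m = m^2 − 2m + 1.
Then h_{m+1} = h_m + (2m − 1) = (m^2 − 2m + 1) + (2m − 1) = m^2,
and (m+1)^2 − 2·(m+1) + 1 = m^2.
By induction, h_i = i^2 − 2i + 1 for all i ≥ 1.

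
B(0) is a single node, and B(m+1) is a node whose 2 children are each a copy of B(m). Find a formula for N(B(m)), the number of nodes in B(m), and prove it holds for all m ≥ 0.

Claim: N(B(m)) = 2^{m+1} − 1.

Base case: N(B(0)) = 1, and 2^{0+1} − 1 = 1.
Assume N(B(r)) = 2^{r+1} − 1.
Then N(B(r+1)) = 1 + 2N(B(r)) = 1 + 2(2^{r+1} − 1) = 2^{r+2} − 2 + 1 = 2^{r+2} − 1.
This completes the inductive step, so N(B(m)) = 2^{m+1} − 1 for all m ≥ 0.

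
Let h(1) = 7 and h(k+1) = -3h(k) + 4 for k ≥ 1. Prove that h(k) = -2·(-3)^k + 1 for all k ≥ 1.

Base case: h(1) = 7, and -2·(-3)^1 + 1 = 6 + 1 = 7.
Assume h(j) = -2·(-3)^j + 1 for some j ≥ 1.
Then h(j+1) = -3h(j) + 4 = -3·(-2·(-3)^j + 1) + 4 = 6·(-3)^j − 3 + 4 = -2·(-3)^{j+1} + 1.
So the formula holds for j+1, and by induction h(k) = -2·(-3)^k + 1 for all k ≥ 1.

h(k) = -2·(-3)^k + 1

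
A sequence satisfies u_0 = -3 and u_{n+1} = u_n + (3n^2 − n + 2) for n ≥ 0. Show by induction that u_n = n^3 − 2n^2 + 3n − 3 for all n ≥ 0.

Base case: u_0 = -3, and 0^3 − 2·0^2 + 3·0 − 3 = -3.
Assume u_m = m^3 − 2m^2 + 3m − 3.
Then u_{m+1} = u_m + (3m^2 − m + 2) = (m^3 − 2m^2 + 3m − 3) + (3m^2 − m + 2) = m^3 + m^2 + 2m − 1,
and (m+1)^3 − 2·(m+1)^2 + 3·(m+1) − 3 = m^3 + m^2 + 2m − 1.
This completes the inductive step, so u_n = n^3 − 2n^2 + 3n − 3 for all n ≥ 0.

u_n = n^3 − 2n^2 + 3n − 3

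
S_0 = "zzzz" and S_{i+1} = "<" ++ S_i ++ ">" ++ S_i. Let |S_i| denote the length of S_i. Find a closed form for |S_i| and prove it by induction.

Claim: |S_i| = 6·2^i − 2.

Base case: |S_0| = 4, and 6·2^0 − 2 = 4.
Assume |S_j| = 6·2^j − 2.
Then |S_{j+1}| = 1 + |S_j| + 1 + |S_j| = 2|S_j| + 2 = 2(6·2^j − 2) + 2 = 6·2^{j+1} − 4 + 2 = 6·2^{j+1} − 2.
Hence |S_i| = 6·2^i − 2 for every i ≥ 0, by induction.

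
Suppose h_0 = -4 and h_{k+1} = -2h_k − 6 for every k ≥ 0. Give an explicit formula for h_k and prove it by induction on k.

Claim: h_k = -2·(-2)^k − 2.

Base case: h_0 = -4, and -2·(-2)^0 − 2 = -2 − 2 = -4.
Assume h_m = -2·(-2)^m − 2 for some m ≥ 0.
Then h_{m+1} = -2h_m − 6 = -2·(-2·(-2)^m − 2) − 6 = 4·(-2)^m + 4 − 6 = -2·(-2)^{m+1} − 2.
This completes the inductive step, so h_k = -2·(-2)^k − 2 for all k ≥ 0.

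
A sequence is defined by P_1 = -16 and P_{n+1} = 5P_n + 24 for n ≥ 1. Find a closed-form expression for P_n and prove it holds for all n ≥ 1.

Claim: P_n = -2·5^n − 6.

Base case: P_1 = -16, and -2·5^1 − 6 = -10 − 6 = -16.
Assume P_k = -2·5^k − 6 for some k ≥ 1.
Then P_{k+1} = 5P_k + 24 = 5·(-2·5^k − 6) + 24 = -10·5^k − 30 + 24 = -2·5^{k+1} − 6.
This completes the inductive step, so P_n = -2·5^n − 6 for all n ≥ 1.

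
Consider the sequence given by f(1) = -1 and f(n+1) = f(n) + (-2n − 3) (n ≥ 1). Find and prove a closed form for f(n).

Claim: f(n) = -n^2 − 2n + 2.

Base case: f(1) = -1, and -1^2 − 2·1 + 2 = -1.
Assume f(m) = -m^2 − 2m + 2.
Then f(m+1) = f(m) + (-2m − 3) = (-m^2 − 2m + 2) + (-2m − 3) = -m^2 − 4m − 1,
and -(m+1)^2 − 2·(m+1) + 2 = -m^2 − 4m − 1.
Hence f(n) = -n^2 − 2n + 2 for every n ≥ 1, by induction.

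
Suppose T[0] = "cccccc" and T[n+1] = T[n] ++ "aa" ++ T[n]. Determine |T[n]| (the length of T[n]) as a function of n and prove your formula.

Claim: |T[n]| = 2^{n+3} − 2.

Base case: |T[0]| = 6, and 2^{0+3} − 2 = 6.
Assume |T[r]| = 2^{r+3} − 2.
Then |T[r+1]| = |T[r]| + 2 + |T[r]| = 2|T[r]| + 2 = 2(2^{r+3} − 2) + 2 = 2^{r+1+3} − 4 + 2 = 2^{r+1+3} − 2.
By induction, |T[n]| = 2^{n+3} − 2 for all n ≥ 0.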